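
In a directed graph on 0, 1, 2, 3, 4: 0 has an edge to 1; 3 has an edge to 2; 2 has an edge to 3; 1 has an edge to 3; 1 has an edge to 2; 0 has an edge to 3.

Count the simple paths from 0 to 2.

3

0→1→2
0→1→3→2
0→3→2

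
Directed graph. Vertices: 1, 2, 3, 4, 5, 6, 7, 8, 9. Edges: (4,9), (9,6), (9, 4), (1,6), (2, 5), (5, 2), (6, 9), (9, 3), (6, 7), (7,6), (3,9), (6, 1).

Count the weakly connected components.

From 1: component {1, 3, 4, 6, 7, 9}.
From 2: component {2, 5}.
From 8: component {8}.
That's 3 components.

3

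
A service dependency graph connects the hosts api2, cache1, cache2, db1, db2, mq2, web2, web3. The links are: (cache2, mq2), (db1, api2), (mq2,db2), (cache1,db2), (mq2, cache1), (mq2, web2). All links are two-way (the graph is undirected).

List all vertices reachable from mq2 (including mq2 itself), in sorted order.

cache1, cache2, db2, mq2, web2

Start at mq2.
Its neighbours: cache1, cache2, db2, web2.
Nothing further is reachable.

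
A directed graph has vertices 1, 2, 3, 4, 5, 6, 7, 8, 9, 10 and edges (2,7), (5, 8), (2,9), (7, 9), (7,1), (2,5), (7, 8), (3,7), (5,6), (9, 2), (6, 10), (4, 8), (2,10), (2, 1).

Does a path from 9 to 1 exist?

Yes

Explore from 9.
Distance 1: reach 2.
Distance 2: reach 1, 5, 7, 10.
Found 1.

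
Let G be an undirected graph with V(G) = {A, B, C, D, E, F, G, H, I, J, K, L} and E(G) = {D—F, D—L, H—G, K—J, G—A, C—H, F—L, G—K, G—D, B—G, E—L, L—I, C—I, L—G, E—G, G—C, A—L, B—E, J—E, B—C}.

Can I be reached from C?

Yes

Explore from C.
Distance 1: reach B, G, H, I.
Found I.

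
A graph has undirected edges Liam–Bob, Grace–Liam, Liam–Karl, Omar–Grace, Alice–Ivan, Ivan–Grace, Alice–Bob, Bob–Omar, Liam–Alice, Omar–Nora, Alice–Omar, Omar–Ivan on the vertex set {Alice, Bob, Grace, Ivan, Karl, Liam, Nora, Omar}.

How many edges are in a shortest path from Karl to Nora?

4

Distance 0: Karl.
Distance 1: Liam.
Distance 2: Alice, Bob, Grace.
Distance 3: Ivan, Omar.
Distance 4: Nora — contains Nora.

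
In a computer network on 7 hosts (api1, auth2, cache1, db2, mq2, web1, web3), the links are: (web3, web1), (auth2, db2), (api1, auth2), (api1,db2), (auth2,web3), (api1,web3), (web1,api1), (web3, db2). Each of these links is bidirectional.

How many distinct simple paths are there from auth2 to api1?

auth2–api1
auth2–db2–api1
auth2–db2–web3–api1
auth2–db2–web3–web1–api1
auth2–web3–api1
auth2–web3–db2–api1
auth2–web3–web1–api1

7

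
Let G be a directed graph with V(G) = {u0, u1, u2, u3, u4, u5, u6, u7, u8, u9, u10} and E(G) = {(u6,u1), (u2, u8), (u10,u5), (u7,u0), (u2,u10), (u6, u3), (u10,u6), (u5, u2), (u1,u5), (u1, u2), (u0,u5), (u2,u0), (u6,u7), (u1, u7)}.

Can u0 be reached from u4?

No

u4 has no outgoing edges, so nothing is reachable from it.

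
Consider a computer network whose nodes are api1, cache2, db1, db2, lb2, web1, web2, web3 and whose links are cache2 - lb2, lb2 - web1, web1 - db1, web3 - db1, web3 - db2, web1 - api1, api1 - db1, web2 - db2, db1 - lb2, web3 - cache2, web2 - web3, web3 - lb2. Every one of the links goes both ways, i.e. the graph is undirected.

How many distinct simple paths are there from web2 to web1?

web2–db2–web3–cache2–lb2–db1–api1–web1
web2–db2–web3–cache2–lb2–db1–web1
web2–db2–web3–cache2–lb2–web1
web2–db2–web3–db1–api1–web1
web2–db2–web3–db1–lb2–web1
web2–db2–web3–db1–web1
web2–db2–web3–lb2–db1–api1–web1
web2–db2–web3–lb2–db1–web1
... and 10 more.

18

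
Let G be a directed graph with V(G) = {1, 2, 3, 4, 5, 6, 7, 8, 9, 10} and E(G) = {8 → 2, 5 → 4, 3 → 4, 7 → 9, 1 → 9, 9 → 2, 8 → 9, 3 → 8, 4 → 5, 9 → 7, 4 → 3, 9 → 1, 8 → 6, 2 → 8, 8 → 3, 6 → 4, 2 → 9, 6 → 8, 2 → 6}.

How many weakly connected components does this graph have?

From 1: component {1, 2, 3, 4, 5, 6, 7, 8, 9}.
From 10: component {10}.
That's 2 components.

2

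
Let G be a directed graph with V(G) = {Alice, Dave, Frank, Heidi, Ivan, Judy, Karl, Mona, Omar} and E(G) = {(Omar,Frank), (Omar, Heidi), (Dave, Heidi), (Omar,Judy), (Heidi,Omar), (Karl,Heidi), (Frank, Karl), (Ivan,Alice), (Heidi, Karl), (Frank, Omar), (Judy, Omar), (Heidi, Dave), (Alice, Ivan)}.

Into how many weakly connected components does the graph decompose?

From Alice: component {Alice, Ivan}.
From Dave: component {Dave, Frank, Heidi, Judy, Karl, Omar}.
From Mona: component {Mona}.
That's 3 components.

3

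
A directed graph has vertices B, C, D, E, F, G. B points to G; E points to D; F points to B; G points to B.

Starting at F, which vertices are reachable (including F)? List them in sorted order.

Start at F.
Its neighbours: B.
Then their neighbours: G.
Nothing further is reachable.

B, F, G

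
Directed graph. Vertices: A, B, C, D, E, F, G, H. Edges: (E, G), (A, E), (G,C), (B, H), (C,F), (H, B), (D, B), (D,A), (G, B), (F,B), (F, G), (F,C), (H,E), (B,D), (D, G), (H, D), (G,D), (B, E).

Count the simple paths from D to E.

D→A→E
D→B→E
D→B→H→E
D→G→B→E
D→G→B→H→E
D→G→C→F→B→E
D→G→C→F→B→H→E

7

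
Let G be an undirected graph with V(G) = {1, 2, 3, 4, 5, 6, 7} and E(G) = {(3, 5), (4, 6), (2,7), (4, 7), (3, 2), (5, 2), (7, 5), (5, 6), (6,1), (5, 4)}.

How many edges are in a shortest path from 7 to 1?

Distance 0: 7.
Distance 1: 2, 4, 5.
Distance 2: 3, 6.
Distance 3: 1 — contains 1.

3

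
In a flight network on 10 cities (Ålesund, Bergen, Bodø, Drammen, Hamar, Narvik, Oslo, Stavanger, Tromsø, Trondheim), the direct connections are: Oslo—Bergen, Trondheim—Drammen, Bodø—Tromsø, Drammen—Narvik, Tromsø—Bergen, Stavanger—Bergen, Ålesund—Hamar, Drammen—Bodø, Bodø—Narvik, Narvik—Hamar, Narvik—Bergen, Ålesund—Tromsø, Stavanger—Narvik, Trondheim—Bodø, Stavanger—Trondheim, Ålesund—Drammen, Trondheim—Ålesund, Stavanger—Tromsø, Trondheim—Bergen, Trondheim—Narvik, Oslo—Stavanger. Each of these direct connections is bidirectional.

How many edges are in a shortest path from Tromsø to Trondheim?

2

Distance 0: Tromsø.
Distance 1: Ålesund, Bergen, Bodø, Stavanger.
Distance 2: Drammen, Hamar, Narvik, Oslo, Trondheim — contains Trondheim.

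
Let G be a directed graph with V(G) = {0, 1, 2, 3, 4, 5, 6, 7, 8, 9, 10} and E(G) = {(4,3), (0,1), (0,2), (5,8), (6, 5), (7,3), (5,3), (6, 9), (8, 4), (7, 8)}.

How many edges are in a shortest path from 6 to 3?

Distance 0: 6.
Distance 1: 5, 9.
Distance 2: 3, 8 — contains 3.

2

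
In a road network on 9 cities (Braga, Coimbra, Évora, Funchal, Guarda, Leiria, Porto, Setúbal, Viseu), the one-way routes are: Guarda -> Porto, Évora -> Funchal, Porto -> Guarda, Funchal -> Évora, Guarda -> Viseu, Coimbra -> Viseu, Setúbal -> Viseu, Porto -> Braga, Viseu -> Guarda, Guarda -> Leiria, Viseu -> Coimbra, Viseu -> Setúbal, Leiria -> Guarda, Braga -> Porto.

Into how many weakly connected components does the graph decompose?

2

From Braga: component {Braga, Coimbra, Guarda, Leiria, Porto, Setúbal, Viseu}.
From Évora: component {Évora, Funchal}.
That's 2 components.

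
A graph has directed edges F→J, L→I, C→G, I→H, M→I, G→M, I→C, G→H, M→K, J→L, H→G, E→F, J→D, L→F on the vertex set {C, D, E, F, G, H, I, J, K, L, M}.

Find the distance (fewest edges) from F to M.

6

Distance 0: F.
Distance 1: J.
Distance 2: D, L.
Distance 3: I.
Distance 4: C, H.
Distance 5: G.
Distance 6: M — contains M.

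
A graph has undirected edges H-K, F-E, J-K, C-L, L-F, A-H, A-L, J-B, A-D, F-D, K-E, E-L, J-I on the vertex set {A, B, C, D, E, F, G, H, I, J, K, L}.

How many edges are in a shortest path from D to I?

Distance 0: D.
Distance 1: A, F.
Distance 2: E, H, L.
Distance 3: C, K.
Distance 4: J.
Distance 5: B, I — contains I.

5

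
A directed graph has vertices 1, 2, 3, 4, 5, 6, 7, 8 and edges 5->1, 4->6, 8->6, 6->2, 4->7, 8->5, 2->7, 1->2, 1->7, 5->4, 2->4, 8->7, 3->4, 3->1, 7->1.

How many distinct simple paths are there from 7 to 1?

1

7→1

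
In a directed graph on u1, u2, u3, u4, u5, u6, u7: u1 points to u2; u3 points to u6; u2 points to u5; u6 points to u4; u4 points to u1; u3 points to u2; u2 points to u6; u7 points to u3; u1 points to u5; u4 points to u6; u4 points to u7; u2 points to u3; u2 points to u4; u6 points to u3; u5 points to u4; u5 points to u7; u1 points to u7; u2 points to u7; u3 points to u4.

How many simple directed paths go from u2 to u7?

u2→u3→u4→u1→u5→u7
u2→u3→u4→u1→u7
u2→u3→u4→u7
u2→u3→u6→u4→u1→u5→u7
u2→u3→u6→u4→u1→u7
u2→u3→u6→u4→u7
u2→u4→u1→u5→u7
u2→u4→u1→u7
... and 11 more.

19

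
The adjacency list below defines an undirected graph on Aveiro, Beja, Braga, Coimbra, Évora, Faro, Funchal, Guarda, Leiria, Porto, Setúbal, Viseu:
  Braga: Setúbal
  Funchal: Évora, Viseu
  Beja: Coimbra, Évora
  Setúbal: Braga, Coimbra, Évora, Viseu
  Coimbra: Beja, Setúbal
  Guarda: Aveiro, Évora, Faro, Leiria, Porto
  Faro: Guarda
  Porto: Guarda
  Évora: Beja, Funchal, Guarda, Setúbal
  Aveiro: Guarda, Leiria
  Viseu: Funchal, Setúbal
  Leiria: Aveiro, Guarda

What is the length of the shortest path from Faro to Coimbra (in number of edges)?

Distance 0: Faro.
Distance 1: Guarda.
Distance 2: Aveiro, Évora, Leiria, Porto.
Distance 3: Beja, Funchal, Setúbal.
Distance 4: Braga, Coimbra, Viseu — contains Coimbra.

4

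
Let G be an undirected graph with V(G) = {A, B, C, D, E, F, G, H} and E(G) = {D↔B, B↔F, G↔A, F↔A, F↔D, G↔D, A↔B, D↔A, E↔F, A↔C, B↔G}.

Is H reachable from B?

Explore from B.
Distance 1: reach A, D, F, G.
Distance 2: reach C, E.
The search is exhausted without reaching H; it lies in a different component.

No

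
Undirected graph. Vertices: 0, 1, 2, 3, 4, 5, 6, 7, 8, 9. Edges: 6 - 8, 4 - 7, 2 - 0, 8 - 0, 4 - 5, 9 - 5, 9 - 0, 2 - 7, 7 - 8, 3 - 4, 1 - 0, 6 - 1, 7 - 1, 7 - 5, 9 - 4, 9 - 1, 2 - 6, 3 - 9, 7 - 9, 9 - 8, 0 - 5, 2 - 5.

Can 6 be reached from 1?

Yes

Explore from 1.
Distance 1: reach 0, 6, 7, 9.
Found 6.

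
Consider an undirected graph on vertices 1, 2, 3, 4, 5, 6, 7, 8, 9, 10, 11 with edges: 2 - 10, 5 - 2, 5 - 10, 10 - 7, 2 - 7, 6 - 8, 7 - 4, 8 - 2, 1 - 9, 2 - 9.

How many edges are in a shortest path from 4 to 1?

4

Distance 0: 4.
Distance 1: 7.
Distance 2: 2, 10.
Distance 3: 5, 8, 9.
Distance 4: 1, 6 — contains 1.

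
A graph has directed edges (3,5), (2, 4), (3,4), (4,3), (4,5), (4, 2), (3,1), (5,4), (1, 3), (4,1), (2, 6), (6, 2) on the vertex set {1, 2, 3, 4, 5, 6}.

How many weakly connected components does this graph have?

From 1: component {1, 2, 3, 4, 5, 6}.
That's 1 component.

1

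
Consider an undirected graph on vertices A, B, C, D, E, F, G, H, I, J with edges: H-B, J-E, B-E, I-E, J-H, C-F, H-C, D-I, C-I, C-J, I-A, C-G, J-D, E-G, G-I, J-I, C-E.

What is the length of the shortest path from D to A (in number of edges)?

2

Distance 0: D.
Distance 1: I, J.
Distance 2: A, C, E, G, H — contains A.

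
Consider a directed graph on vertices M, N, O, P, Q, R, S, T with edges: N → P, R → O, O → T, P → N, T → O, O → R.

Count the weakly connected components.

5

From M: component {M}.
From N: component {N, P}.
From O: component {O, R, T}.
From Q: component {Q}.
From S: component {S}.
That's 5 components.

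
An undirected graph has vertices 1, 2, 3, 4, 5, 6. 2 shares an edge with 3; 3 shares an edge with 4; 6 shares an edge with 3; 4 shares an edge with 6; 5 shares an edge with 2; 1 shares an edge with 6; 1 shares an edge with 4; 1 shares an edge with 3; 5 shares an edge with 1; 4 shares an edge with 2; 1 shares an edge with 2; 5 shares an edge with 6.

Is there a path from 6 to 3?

Yes

Explore from 6.
Distance 1: reach 1, 3, 4, 5.
Found 3.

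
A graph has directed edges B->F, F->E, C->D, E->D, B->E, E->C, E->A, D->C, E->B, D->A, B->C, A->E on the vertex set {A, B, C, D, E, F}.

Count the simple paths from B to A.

B→C→D→A
B→E→A
B→E→C→D→A
B→E→D→A
B→F→E→A
B→F→E→C→D→A
B→F→E→D→A

7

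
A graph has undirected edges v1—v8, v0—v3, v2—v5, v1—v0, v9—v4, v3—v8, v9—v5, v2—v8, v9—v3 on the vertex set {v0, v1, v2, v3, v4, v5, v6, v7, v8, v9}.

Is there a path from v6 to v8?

v6 has no edges, so nothing is reachable from it.

No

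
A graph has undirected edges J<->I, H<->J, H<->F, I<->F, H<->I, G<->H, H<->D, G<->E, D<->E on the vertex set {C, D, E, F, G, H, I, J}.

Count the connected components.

From C: component {C}.
From D: component {D, E, F, G, H, I, J}.
That's 2 components.

2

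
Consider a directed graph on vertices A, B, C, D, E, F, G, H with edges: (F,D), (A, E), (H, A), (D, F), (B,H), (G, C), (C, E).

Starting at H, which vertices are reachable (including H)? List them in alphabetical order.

A, E, H

Start at H.
Its neighbours: A.
Then their neighbours: E.
Nothing further is reachable.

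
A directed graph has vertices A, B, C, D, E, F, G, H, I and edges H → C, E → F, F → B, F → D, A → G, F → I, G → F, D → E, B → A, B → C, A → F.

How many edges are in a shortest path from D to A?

Distance 0: D.
Distance 1: E.
Distance 2: F.
Distance 3: B, I.
Distance 4: A, C — contains A.

4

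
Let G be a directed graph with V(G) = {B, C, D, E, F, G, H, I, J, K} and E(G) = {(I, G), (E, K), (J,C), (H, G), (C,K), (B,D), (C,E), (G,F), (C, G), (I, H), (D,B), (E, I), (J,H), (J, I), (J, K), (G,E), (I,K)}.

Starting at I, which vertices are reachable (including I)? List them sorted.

E, F, G, H, I, K

Start at I.
Its neighbours: G, H, K.
Then their neighbours: E, F.
Nothing further is reachable.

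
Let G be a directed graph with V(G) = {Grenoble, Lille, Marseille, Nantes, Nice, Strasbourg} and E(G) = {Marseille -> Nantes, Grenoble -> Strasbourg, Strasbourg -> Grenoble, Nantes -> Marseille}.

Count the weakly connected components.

4

From Grenoble: component {Grenoble, Strasbourg}.
From Lille: component {Lille}.
From Marseille: component {Marseille, Nantes}.
From Nice: component {Nice}.
That's 4 components.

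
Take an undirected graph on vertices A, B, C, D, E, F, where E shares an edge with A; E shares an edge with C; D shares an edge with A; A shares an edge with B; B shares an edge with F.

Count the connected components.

1

From A: component {A, B, C, D, E, F}.
That's 1 component.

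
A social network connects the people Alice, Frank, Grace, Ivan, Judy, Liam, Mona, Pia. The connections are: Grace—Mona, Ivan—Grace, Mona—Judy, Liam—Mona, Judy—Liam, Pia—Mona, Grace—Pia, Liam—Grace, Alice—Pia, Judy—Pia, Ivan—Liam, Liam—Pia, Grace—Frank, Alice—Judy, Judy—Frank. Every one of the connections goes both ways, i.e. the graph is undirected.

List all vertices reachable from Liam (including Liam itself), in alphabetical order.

Start at Liam.
Its neighbours: Grace, Ivan, Judy, Mona, Pia.
Then their neighbours: Alice, Frank.
Every vertex is now reached.

Alice, Frank, Grace, Ivan, Judy, Liam, Mona, Pia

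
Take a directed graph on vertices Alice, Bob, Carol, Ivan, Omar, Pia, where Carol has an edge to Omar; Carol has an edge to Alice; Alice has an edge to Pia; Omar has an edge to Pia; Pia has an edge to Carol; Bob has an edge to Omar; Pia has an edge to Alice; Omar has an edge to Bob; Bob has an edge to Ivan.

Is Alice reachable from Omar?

Yes

Explore from Omar.
Distance 1: reach Bob, Pia.
Distance 2: reach Alice, Carol, Ivan.
Found Alice.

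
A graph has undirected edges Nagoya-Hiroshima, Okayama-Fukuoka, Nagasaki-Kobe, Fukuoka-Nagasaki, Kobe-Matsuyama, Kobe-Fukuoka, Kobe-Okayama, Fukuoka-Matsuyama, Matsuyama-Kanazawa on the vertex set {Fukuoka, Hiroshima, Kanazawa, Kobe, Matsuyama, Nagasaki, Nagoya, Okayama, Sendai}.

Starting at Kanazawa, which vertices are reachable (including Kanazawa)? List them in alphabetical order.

Fukuoka, Kanazawa, Kobe, Matsuyama, Nagasaki, Okayama

Start at Kanazawa.
Its neighbours: Matsuyama.
Then their neighbours: Fukuoka, Kobe.
Then next layer: Nagasaki, Okayama.
Nothing further is reachable.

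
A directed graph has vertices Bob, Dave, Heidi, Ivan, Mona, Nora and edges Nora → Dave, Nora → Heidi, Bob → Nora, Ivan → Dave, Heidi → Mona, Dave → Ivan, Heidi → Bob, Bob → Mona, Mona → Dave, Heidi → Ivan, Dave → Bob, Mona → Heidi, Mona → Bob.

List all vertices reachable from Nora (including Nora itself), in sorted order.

Start at Nora.
Its neighbours: Dave, Heidi.
Then their neighbours: Bob, Ivan, Mona.
Every vertex is now reached.

Bob, Dave, Heidi, Ivan, Mona, Nora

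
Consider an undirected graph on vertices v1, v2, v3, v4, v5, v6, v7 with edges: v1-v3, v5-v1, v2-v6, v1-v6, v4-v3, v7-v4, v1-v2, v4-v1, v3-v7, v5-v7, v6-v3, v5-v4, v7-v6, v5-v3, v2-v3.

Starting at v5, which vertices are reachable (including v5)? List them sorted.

Start at v5.
Its neighbours: v1, v3, v4, v7.
Then their neighbours: v2, v6.
Every vertex is now reached.

v1, v2, v3, v4, v5, v6, v7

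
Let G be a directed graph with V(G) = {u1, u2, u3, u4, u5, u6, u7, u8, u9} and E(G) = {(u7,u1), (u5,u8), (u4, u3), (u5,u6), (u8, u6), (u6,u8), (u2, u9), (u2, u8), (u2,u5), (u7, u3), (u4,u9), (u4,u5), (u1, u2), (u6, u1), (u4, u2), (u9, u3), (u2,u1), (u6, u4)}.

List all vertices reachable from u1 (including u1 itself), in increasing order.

u1, u2, u3, u4, u5, u6, u8, u9

Start at u1.
Its neighbours: u2.
Then their neighbours: u5, u8, u9.
Then next layer: u3, u6.
Then next layer: u4.
Nothing further is reachable.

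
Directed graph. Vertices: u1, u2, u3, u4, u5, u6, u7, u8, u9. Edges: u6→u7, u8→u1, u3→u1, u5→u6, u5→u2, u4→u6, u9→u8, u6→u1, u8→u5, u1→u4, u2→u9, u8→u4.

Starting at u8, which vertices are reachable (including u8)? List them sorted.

u1, u2, u4, u5, u6, u7, u8, u9

Start at u8.
Its neighbours: u1, u4, u5.
Then their neighbours: u2, u6.
Then next layer: u7, u9.
Nothing further is reachable.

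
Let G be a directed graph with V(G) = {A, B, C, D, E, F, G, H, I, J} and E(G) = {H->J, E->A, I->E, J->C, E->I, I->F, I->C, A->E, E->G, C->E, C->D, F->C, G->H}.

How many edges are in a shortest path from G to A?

Distance 0: G.
Distance 1: H.
Distance 2: J.
Distance 3: C.
Distance 4: D, E.
Distance 5: A, I — contains A.

5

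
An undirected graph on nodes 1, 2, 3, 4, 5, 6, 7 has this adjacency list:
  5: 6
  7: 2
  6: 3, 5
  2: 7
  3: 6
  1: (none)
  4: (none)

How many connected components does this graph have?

From 1: component {1}.
From 2: component {2, 7}.
From 3: component {3, 5, 6}.
From 4: component {4}.
That's 4 components.

4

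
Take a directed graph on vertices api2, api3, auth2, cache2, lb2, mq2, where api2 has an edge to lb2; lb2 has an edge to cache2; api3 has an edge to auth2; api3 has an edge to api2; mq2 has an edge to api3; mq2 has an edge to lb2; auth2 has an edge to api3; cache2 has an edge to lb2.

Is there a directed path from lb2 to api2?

Explore from lb2.
Distance 1: reach cache2.
The search from lb2 is exhausted; no directed path reaches api2.

No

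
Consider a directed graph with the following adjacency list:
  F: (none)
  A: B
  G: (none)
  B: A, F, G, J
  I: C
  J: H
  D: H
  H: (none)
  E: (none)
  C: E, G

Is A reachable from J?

No

Explore from J.
Distance 1: reach H.
The search from J is exhausted; no directed path reaches A.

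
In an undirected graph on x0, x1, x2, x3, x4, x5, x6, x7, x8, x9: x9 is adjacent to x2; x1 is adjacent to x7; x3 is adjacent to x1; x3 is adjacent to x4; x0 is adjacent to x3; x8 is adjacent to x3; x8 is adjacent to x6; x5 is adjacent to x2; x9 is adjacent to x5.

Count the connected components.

From x0: component {x0, x1, x3, x4, x6, x7, x8}.
From x2: component {x2, x5, x9}.
That's 2 components.

2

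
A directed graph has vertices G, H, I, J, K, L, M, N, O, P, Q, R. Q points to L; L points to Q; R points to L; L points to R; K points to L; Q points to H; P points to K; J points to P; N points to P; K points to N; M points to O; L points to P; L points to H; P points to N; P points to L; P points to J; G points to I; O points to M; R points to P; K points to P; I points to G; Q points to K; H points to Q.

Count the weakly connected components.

From G: component {G, I}.
From H: component {H, J, K, L, N, P, Q, R}.
From M: component {M, O}.
That's 3 components.

3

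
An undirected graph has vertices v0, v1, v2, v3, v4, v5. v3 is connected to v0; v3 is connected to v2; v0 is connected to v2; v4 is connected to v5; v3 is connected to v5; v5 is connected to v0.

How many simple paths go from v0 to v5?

v0–v2–v3–v5
v0–v3–v5
v0–v5

3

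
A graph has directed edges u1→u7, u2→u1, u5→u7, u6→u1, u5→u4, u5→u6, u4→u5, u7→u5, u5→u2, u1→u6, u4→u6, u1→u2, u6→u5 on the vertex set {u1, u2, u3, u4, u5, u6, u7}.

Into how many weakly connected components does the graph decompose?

From u1: component {u1, u2, u4, u5, u6, u7}.
From u3: component {u3}.
That's 2 components.

2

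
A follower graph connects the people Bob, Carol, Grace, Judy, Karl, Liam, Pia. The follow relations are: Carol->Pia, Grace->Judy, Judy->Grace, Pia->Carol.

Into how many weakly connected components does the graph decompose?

5

From Bob: component {Bob}.
From Carol: component {Carol, Pia}.
From Grace: component {Grace, Judy}.
From Karl: component {Karl}.
From Liam: component {Liam}.
That's 5 components.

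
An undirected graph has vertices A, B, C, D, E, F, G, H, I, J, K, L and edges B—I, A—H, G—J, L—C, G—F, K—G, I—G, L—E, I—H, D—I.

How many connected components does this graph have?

2

From A: component {A, B, D, F, G, H, I, J, K}.
From C: component {C, E, L}.
That's 2 components.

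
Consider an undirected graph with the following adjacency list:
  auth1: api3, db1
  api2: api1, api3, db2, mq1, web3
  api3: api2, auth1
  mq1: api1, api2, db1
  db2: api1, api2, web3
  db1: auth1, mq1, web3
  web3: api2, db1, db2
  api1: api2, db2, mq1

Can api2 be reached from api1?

Explore from api1.
Distance 1: reach api2, db2, mq1.
Found api2.

Yes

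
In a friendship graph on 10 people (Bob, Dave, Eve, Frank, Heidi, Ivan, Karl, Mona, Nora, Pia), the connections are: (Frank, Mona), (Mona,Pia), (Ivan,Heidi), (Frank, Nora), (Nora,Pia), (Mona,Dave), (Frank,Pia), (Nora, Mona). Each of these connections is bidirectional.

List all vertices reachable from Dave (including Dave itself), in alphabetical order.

Dave, Frank, Mona, Nora, Pia

Start at Dave.
Its neighbours: Mona.
Then their neighbours: Frank, Nora, Pia.
Nothing further is reachable.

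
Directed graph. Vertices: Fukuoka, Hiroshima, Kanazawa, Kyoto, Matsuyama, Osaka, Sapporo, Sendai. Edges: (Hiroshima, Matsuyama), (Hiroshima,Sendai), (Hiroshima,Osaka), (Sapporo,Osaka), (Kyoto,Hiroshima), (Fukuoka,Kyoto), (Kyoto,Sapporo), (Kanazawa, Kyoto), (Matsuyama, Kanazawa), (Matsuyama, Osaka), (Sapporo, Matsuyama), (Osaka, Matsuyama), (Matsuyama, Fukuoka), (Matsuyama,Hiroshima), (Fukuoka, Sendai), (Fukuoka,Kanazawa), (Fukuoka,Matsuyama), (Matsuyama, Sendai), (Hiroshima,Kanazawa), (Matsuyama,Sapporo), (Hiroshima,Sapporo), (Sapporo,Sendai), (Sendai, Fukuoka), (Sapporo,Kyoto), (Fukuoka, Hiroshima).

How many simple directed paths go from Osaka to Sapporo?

Osaka→Matsuyama→Fukuoka→Hiroshima→Kanazawa→Kyoto→Sapporo
Osaka→Matsuyama→Fukuoka→Hiroshima→Sapporo
Osaka→Matsuyama→Fukuoka→Kanazawa→Kyoto→Hiroshima→Sapporo
Osaka→Matsuyama→Fukuoka→Kanazawa→Kyoto→Sapporo
Osaka→Matsuyama→Fukuoka→Kyoto→Hiroshima→Sapporo
Osaka→Matsuyama→Fukuoka→Kyoto→Sapporo
Osaka→Matsuyama→Hiroshima→Kanazawa→Kyoto→Sapporo
Osaka→Matsuyama→Hiroshima→Sapporo
... and 11 more.

19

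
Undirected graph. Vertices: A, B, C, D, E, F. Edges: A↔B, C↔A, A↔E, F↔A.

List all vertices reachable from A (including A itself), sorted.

A, B, C, E, F

Start at A.
Its neighbours: B, C, E, F.
Nothing further is reachable.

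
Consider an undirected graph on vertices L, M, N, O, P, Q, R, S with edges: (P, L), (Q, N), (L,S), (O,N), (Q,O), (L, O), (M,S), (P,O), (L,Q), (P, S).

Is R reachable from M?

Explore from M.
Distance 1: reach S.
Distance 2: reach L, P.
Distance 3: reach O, Q.
Distance 4: reach N.
The search is exhausted without reaching R; it lies in a different component.

No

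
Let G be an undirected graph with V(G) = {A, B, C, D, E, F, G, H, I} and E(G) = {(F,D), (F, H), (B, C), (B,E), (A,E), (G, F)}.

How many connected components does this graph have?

From A: component {A, B, C, E}.
From D: component {D, F, G, H}.
From I: component {I}.
That's 3 components.

3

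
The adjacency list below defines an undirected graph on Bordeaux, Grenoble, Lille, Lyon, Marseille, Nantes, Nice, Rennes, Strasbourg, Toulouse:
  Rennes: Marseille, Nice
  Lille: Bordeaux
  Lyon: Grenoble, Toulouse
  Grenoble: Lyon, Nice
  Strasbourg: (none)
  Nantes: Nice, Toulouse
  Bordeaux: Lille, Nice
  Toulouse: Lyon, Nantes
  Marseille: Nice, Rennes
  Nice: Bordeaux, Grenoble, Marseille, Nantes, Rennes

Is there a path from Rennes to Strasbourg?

No

Explore from Rennes.
Distance 1: reach Marseille, Nice.
Distance 2: reach Bordeaux, Grenoble, Nantes.
Distance 3: reach Lille, Lyon, Toulouse.
The search is exhausted without reaching Strasbourg; it lies in a different component.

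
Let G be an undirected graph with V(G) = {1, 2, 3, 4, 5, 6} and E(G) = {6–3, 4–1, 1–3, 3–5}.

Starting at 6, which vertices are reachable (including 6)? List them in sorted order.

1, 3, 4, 5, 6

Start at 6.
Its neighbours: 3.
Then their neighbours: 1, 5.
Then next layer: 4.
Nothing further is reachable.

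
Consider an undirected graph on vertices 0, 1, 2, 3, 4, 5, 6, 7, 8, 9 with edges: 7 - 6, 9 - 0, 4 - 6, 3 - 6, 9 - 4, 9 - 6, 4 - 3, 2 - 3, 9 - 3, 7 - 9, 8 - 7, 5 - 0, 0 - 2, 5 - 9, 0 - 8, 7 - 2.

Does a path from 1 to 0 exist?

1 has no edges, so nothing is reachable from it.

No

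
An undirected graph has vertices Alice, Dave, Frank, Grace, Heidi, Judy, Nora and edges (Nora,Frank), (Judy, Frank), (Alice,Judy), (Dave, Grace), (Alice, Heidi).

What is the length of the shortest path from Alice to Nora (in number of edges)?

3

Distance 0: Alice.
Distance 1: Heidi, Judy.
Distance 2: Frank.
Distance 3: Nora — contains Nora.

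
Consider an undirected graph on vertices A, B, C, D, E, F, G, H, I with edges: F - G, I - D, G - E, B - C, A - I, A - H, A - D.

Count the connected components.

From A: component {A, D, H, I}.
From B: component {B, C}.
From E: component {E, F, G}.
That's 3 components.

3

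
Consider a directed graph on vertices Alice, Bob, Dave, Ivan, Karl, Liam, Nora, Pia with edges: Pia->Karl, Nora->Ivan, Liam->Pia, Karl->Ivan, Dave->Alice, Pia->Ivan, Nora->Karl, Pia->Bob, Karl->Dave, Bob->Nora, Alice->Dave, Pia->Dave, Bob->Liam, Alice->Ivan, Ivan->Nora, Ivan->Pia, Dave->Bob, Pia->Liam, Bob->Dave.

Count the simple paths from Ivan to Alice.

Ivan→Nora→Karl→Dave→Alice
Ivan→Pia→Bob→Dave→Alice
Ivan→Pia→Bob→Nora→Karl→Dave→Alice
Ivan→Pia→Dave→Alice
Ivan→Pia→Karl→Dave→Alice

5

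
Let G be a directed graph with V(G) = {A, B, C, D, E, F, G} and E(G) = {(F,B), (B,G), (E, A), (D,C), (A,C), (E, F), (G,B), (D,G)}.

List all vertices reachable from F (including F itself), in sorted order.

B, F, G

Start at F.
Its neighbours: B.
Then their neighbours: G.
Nothing further is reachable.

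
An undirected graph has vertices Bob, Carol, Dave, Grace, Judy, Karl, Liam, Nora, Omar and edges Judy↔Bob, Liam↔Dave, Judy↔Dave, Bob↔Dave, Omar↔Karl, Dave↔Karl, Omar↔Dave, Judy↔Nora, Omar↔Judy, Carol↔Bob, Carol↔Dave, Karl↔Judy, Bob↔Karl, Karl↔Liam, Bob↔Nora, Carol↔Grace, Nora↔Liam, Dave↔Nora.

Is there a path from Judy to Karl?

Yes

Explore from Judy.
Distance 1: reach Bob, Dave, Karl, Nora, Omar.
Found Karl.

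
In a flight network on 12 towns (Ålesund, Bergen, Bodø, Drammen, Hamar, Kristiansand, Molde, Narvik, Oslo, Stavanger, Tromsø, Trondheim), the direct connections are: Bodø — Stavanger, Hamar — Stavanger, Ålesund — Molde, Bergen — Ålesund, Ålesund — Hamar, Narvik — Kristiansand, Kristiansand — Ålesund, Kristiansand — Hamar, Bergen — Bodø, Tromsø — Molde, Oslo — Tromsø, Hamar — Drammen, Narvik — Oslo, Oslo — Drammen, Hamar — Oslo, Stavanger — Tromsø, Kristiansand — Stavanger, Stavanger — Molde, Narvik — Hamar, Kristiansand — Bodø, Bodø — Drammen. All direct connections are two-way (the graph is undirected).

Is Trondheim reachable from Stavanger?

Explore from Stavanger.
Distance 1: reach Bodø, Hamar, Kristiansand, Molde, Tromsø.
Distance 2: reach Ålesund, Bergen, Drammen, Narvik, Oslo.
The search is exhausted without reaching Trondheim; it lies in a different component.

No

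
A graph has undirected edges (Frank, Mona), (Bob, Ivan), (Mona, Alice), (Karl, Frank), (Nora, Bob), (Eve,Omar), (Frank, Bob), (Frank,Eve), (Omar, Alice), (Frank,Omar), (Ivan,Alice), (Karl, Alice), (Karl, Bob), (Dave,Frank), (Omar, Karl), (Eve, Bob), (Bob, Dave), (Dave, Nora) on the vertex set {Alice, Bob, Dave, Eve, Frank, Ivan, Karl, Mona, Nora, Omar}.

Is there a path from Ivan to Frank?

Yes

Explore from Ivan.
Distance 1: reach Alice, Bob.
Distance 2: reach Dave, Eve, Frank, Karl, Mona, Nora, Omar.
Found Frank.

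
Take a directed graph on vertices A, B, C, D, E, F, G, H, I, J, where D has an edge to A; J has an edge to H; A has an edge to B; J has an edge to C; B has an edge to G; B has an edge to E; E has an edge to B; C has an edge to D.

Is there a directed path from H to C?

No

H has no outgoing edges, so nothing is reachable from it.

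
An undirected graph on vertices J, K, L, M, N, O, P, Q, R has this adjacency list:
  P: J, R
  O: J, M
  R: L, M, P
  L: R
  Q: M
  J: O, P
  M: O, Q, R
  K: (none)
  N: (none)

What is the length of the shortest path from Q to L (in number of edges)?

3

Distance 0: Q.
Distance 1: M.
Distance 2: O, R.
Distance 3: J, L, P — contains L.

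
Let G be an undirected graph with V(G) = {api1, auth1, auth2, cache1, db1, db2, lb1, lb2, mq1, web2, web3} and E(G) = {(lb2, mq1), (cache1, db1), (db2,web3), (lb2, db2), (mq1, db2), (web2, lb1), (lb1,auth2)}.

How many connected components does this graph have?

5

From api1: component {api1}.
From auth1: component {auth1}.
From auth2: component {auth2, lb1, web2}.
From cache1: component {cache1, db1}.
From db2: component {db2, lb2, mq1, web3}.
That's 5 components.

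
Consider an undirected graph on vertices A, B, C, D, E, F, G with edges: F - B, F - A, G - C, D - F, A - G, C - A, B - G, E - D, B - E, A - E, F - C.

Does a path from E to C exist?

Yes

Explore from E.
Distance 1: reach A, B, D.
Distance 2: reach C, F, G.
Found C.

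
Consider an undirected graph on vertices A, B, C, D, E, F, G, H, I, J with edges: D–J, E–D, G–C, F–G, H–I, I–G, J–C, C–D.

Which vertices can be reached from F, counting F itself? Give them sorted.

Start at F.
Its neighbours: G.
Then their neighbours: C, I.
Then next layer: D, H, J.
Then next layer: E.
Nothing further is reachable.

C, D, E, F, G, H, I, J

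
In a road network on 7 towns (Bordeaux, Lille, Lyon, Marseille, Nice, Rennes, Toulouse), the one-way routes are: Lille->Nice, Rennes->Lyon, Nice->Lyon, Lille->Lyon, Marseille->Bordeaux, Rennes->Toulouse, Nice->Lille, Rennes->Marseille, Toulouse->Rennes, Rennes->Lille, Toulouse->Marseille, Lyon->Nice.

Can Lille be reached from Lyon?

Yes

Explore from Lyon.
Distance 1: reach Nice.
Distance 2: reach Lille.
Found Lille.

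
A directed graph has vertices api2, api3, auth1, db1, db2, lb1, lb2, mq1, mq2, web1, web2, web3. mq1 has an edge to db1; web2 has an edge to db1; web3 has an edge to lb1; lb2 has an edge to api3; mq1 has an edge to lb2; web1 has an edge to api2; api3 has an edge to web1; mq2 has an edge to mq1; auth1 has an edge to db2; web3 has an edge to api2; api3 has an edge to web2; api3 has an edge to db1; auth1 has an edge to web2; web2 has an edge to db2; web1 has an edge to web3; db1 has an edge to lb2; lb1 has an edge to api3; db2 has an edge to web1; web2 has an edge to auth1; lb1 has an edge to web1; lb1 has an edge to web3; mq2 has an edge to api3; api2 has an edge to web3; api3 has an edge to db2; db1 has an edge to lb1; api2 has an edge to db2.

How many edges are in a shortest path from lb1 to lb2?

3

Distance 0: lb1.
Distance 1: api3, web1, web3.
Distance 2: api2, db1, db2, web2.
Distance 3: auth1, lb2 — contains lb2.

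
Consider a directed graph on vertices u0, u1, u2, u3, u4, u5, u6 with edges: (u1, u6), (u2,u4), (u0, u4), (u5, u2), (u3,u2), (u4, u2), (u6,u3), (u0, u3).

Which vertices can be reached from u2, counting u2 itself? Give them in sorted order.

u2, u4

Start at u2.
Its neighbours: u4.
Nothing further is reachable.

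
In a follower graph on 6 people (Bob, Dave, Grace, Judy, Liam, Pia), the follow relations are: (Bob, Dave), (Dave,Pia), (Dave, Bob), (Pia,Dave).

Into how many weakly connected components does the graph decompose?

4

From Bob: component {Bob, Dave, Pia}.
From Grace: component {Grace}.
From Judy: component {Judy}.
From Liam: component {Liam}.
That's 4 components.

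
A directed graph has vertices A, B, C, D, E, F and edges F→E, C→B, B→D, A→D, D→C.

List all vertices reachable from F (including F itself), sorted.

Start at F.
Its neighbours: E.
Nothing further is reachable.

E, F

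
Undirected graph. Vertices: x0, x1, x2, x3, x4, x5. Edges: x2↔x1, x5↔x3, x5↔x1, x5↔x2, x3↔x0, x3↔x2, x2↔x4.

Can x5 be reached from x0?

Yes

Explore from x0.
Distance 1: reach x3.
Distance 2: reach x2, x5.
Found x5.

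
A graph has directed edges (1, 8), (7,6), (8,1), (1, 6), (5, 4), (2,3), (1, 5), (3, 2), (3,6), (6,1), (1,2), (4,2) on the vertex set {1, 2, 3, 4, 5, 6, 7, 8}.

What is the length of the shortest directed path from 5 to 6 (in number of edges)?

Distance 0: 5.
Distance 1: 4.
Distance 2: 2.
Distance 3: 3.
Distance 4: 6 — contains 6.

4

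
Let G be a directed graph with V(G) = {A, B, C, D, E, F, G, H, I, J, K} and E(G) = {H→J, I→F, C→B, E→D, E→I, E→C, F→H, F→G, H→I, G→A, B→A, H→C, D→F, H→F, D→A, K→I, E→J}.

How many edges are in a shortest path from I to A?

Distance 0: I.
Distance 1: F.
Distance 2: G, H.
Distance 3: A, C, J — contains A.

3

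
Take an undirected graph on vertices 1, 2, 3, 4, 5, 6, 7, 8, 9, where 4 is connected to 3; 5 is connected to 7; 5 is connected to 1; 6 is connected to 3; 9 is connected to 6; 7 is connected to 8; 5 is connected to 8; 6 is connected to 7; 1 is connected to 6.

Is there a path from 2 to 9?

2 has no edges, so nothing is reachable from it.

No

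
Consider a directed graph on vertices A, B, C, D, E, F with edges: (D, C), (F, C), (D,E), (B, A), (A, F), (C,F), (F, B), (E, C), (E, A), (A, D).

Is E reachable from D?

Explore from D.
Distance 1: reach C, E.
Found E.

Yes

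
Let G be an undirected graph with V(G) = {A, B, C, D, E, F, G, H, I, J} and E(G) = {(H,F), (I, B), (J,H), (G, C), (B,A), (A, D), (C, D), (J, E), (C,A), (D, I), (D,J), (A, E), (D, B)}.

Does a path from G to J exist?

Explore from G.
Distance 1: reach C.
Distance 2: reach A, D.
Distance 3: reach B, E, I, J.
Found J.

Yes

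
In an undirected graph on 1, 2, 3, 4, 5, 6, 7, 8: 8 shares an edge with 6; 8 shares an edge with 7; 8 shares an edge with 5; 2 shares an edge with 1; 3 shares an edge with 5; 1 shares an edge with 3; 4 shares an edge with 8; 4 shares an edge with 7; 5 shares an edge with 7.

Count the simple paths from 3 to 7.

3

3–5–7
3–5–8–4–7
3–5–8–7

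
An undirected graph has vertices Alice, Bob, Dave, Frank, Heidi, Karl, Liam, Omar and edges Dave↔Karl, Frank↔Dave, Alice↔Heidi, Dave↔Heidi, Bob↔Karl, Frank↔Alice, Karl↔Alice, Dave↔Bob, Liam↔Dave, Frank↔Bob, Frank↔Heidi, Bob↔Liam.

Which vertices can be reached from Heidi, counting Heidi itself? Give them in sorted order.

Alice, Bob, Dave, Frank, Heidi, Karl, Liam

Start at Heidi.
Its neighbours: Alice, Dave, Frank.
Then their neighbours: Bob, Karl, Liam.
Nothing further is reachable.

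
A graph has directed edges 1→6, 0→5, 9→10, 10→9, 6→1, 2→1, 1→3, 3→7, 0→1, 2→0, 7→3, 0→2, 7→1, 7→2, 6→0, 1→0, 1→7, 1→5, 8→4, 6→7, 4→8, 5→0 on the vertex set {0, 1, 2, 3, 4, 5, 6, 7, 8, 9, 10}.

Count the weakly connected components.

3

From 0: component {0, 1, 2, 3, 5, 6, 7}.
From 4: component {4, 8}.
From 9: component {9, 10}.
That's 3 components.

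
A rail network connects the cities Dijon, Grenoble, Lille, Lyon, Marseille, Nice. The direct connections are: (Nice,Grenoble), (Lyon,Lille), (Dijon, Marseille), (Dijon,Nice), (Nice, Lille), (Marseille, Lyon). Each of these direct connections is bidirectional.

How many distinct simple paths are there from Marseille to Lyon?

2

Marseille–Dijon–Nice–Lille–Lyon
Marseille–Lyon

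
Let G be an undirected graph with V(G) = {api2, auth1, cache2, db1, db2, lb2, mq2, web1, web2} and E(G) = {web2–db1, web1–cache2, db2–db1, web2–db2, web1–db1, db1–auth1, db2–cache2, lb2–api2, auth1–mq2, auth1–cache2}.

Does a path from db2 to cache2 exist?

Yes

Explore from db2.
Distance 1: reach cache2, db1, web2.
Found cache2.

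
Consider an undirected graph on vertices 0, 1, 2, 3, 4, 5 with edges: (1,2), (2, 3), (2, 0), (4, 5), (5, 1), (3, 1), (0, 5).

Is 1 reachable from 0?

Yes

Explore from 0.
Distance 1: reach 2, 5.
Distance 2: reach 1, 3, 4.
Found 1.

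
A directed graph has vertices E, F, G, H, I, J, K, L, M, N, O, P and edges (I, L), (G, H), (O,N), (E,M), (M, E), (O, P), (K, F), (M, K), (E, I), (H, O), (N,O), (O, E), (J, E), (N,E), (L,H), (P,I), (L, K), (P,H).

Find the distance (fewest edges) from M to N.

6

Distance 0: M.
Distance 1: E, K.
Distance 2: F, I.
Distance 3: L.
Distance 4: H.
Distance 5: O.
Distance 6: N, P — contains N.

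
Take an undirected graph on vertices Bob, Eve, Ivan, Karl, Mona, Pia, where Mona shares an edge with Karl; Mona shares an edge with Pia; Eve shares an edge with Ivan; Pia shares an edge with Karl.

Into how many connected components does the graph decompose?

From Bob: component {Bob}.
From Eve: component {Eve, Ivan}.
From Karl: component {Karl, Mona, Pia}.
That's 3 components.

3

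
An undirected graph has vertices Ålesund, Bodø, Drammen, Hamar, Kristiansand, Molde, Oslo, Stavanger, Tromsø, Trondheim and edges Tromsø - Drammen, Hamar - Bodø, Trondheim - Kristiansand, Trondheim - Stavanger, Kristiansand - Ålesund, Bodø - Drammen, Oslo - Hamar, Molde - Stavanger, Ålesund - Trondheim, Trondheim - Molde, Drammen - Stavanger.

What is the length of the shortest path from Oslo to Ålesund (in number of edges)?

6

Distance 0: Oslo.
Distance 1: Hamar.
Distance 2: Bodø.
Distance 3: Drammen.
Distance 4: Stavanger, Tromsø.
Distance 5: Molde, Trondheim.
Distance 6: Ålesund, Kristiansand — contains Ålesund.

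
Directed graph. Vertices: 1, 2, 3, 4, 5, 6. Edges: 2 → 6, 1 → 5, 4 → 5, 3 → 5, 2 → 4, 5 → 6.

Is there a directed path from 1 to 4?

No

Explore from 1.
Distance 1: reach 5.
Distance 2: reach 6.
The search from 1 is exhausted; no directed path reaches 4.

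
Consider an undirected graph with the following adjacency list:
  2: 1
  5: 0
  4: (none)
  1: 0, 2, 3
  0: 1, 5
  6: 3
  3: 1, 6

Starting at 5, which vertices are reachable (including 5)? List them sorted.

0, 1, 2, 3, 5, 6

Start at 5.
Its neighbours: 0.
Then their neighbours: 1.
Then next layer: 2, 3.
Then next layer: 6.
Nothing further is reachable.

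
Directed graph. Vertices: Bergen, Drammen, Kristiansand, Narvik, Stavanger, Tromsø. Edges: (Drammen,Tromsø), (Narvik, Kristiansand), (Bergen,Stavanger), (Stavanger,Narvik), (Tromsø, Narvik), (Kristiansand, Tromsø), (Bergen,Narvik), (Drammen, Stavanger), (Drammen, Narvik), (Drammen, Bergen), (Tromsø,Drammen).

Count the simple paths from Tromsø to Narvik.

Tromsø→Drammen→Bergen→Narvik
Tromsø→Drammen→Bergen→Stavanger→Narvik
Tromsø→Drammen→Narvik
Tromsø→Drammen→Stavanger→Narvik
Tromsø→Narvik

5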